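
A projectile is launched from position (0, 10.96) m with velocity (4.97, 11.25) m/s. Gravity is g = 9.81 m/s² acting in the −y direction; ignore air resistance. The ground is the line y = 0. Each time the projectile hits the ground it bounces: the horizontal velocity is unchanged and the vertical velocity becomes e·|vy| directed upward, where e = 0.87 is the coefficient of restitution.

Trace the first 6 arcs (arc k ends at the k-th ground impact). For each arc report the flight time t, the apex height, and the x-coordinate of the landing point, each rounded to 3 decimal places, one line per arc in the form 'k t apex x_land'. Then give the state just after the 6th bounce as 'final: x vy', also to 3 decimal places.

Arc 1: start y=10.960, vy=11.250 → t=3.031, apex=17.411, x_land=15.063, impact vy=-18.482
  bounce: vy ← 0.87·18.482 = 16.080
Arc 2: start y=0.000, vy=16.080 → t=3.278, apex=13.178, x_land=31.356, impact vy=-16.080
  bounce: vy ← 0.87·16.080 = 13.989
Arc 3: start y=0.000, vy=13.989 → t=2.852, apex=9.975, x_land=45.531, impact vy=-13.989
  bounce: vy ← 0.87·13.989 = 12.171
Arc 4: start y=0.000, vy=12.171 → t=2.481, apex=7.550, x_land=57.863, impact vy=-12.171
  bounce: vy ← 0.87·12.171 = 10.589
Arc 5: start y=0.000, vy=10.589 → t=2.159, apex=5.714, x_land=68.591, impact vy=-10.589
  bounce: vy ← 0.87·10.589 = 9.212
Arc 6: start y=0.000, vy=9.212 → t=1.878, apex=4.325, x_land=77.925, impact vy=-9.212
  bounce: vy ← 0.87·9.212 = 8.014

1 3.031 17.411 15.063
2 3.278 13.178 31.356
3 2.852 9.975 45.531
4 2.481 7.550 57.863
5 2.159 5.714 68.591
6 1.878 4.325 77.925
final: 77.925 8.014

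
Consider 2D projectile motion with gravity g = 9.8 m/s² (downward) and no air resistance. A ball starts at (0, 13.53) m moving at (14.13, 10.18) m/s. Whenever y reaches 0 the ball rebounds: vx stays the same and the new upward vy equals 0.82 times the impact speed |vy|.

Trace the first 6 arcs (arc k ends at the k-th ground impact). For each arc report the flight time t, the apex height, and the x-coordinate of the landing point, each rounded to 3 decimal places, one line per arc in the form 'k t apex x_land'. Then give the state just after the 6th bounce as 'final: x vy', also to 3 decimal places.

1 2.998 18.817 42.368
2 3.214 12.653 87.780
3 2.635 8.508 125.017
4 2.161 5.721 155.552
5 1.772 3.847 180.591
6 1.453 2.586 201.122
final: 201.122 5.838

Arc 1: start y=13.530, vy=10.180 → t=2.998, apex=18.817, x_land=42.368, impact vy=-19.205
  bounce: vy ← 0.82·19.205 = 15.748
Arc 2: start y=0.000, vy=15.748 → t=3.214, apex=12.653, x_land=87.780, impact vy=-15.748
  bounce: vy ← 0.82·15.748 = 12.913
Arc 3: start y=0.000, vy=12.913 → t=2.635, apex=8.508, x_land=125.017, impact vy=-12.913
  bounce: vy ← 0.82·12.913 = 10.589
Arc 4: start y=0.000, vy=10.589 → t=2.161, apex=5.721, x_land=155.552, impact vy=-10.589
  bounce: vy ← 0.82·10.589 = 8.683
Arc 5: start y=0.000, vy=8.683 → t=1.772, apex=3.847, x_land=180.591, impact vy=-8.683
  bounce: vy ← 0.82·8.683 = 7.120
Arc 6: start y=0.000, vy=7.120 → t=1.453, apex=2.586, x_land=201.122, impact vy=-7.120
  bounce: vy ← 0.82·7.120 = 5.838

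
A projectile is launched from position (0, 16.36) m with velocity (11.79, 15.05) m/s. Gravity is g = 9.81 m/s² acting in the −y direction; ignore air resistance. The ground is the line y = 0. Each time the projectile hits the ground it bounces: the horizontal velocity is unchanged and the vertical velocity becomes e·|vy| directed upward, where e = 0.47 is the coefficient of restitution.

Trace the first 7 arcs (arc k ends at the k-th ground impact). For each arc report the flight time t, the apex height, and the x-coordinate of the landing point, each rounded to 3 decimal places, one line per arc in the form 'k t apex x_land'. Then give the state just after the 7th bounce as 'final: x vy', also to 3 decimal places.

Arc 1: start y=16.360, vy=15.050 → t=3.919, apex=27.904, x_land=46.209, impact vy=-23.398
  bounce: vy ← 0.47·23.398 = 10.997
Arc 2: start y=0.000, vy=10.997 → t=2.242, apex=6.164, x_land=72.642, impact vy=-10.997
  bounce: vy ← 0.47·10.997 = 5.169
Arc 3: start y=0.000, vy=5.169 → t=1.054, apex=1.362, x_land=85.066, impact vy=-5.169
  bounce: vy ← 0.47·5.169 = 2.429
Arc 4: start y=0.000, vy=2.429 → t=0.495, apex=0.301, x_land=90.905, impact vy=-2.429
  bounce: vy ← 0.47·2.429 = 1.142
Arc 5: start y=0.000, vy=1.142 → t=0.233, apex=0.066, x_land=93.650, impact vy=-1.142
  bounce: vy ← 0.47·1.142 = 0.537
Arc 6: start y=0.000, vy=0.537 → t=0.109, apex=0.015, x_land=94.940, impact vy=-0.537
  bounce: vy ← 0.47·0.537 = 0.252
Arc 7: start y=0.000, vy=0.252 → t=0.051, apex=0.003, x_land=95.546, impact vy=-0.252
  bounce: vy ← 0.47·0.252 = 0.119

1 3.919 27.904 46.209
2 2.242 6.164 72.642
3 1.054 1.362 85.066
4 0.495 0.301 90.905
5 0.233 0.066 93.650
6 0.109 0.015 94.940
7 0.051 0.003 95.546
final: 95.546 0.119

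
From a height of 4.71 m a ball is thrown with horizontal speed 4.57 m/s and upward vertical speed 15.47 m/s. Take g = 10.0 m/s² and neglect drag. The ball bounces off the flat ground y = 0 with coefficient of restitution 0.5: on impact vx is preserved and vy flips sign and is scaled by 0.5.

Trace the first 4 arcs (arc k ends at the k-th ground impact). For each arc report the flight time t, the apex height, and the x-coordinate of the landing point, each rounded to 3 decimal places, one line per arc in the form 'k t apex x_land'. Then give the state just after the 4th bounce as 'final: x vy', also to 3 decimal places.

Arc 1: start y=4.710, vy=15.470 → t=3.373, apex=16.676, x_land=15.416, impact vy=-18.263
  bounce: vy ← 0.5·18.263 = 9.131
Arc 2: start y=0.000, vy=9.131 → t=1.826, apex=4.169, x_land=23.762, impact vy=-9.131
  bounce: vy ← 0.5·9.131 = 4.566
Arc 3: start y=0.000, vy=4.566 → t=0.913, apex=1.042, x_land=27.935, impact vy=-4.566
  bounce: vy ← 0.5·4.566 = 2.283
Arc 4: start y=0.000, vy=2.283 → t=0.457, apex=0.261, x_land=30.021, impact vy=-2.283
  bounce: vy ← 0.5·2.283 = 1.141

1 3.373 16.676 15.416
2 1.826 4.169 23.762
3 0.913 1.042 27.935
4 0.457 0.261 30.021
final: 30.021 1.141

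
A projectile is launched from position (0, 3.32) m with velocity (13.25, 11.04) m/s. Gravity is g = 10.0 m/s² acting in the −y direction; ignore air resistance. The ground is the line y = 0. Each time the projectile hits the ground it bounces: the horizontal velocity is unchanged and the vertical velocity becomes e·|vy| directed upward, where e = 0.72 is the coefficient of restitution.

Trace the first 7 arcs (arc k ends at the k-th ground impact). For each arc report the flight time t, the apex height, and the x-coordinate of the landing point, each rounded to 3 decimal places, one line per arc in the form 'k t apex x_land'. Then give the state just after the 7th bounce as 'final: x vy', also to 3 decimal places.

1 2.476 9.414 32.809
2 1.976 4.880 58.990
3 1.423 2.530 77.840
4 1.024 1.312 91.412
5 0.738 0.680 101.184
6 0.531 0.352 108.220
7 0.382 0.183 113.286
final: 113.286 1.376

Arc 1: start y=3.320, vy=11.040 → t=2.476, apex=9.414, x_land=32.809, impact vy=-13.722
  bounce: vy ← 0.72·13.722 = 9.880
Arc 2: start y=0.000, vy=9.880 → t=1.976, apex=4.880, x_land=58.990, impact vy=-9.880
  bounce: vy ← 0.72·9.880 = 7.113
Arc 3: start y=0.000, vy=7.113 → t=1.423, apex=2.530, x_land=77.840, impact vy=-7.113
  bounce: vy ← 0.72·7.113 = 5.122
Arc 4: start y=0.000, vy=5.122 → t=1.024, apex=1.312, x_land=91.412, impact vy=-5.122
  bounce: vy ← 0.72·5.122 = 3.688
Arc 5: start y=0.000, vy=3.688 → t=0.738, apex=0.680, x_land=101.184, impact vy=-3.688
  bounce: vy ← 0.72·3.688 = 2.655
Arc 6: start y=0.000, vy=2.655 → t=0.531, apex=0.352, x_land=108.220, impact vy=-2.655
  bounce: vy ← 0.72·2.655 = 1.912
Arc 7: start y=0.000, vy=1.912 → t=0.382, apex=0.183, x_land=113.286, impact vy=-1.912
  bounce: vy ← 0.72·1.912 = 1.376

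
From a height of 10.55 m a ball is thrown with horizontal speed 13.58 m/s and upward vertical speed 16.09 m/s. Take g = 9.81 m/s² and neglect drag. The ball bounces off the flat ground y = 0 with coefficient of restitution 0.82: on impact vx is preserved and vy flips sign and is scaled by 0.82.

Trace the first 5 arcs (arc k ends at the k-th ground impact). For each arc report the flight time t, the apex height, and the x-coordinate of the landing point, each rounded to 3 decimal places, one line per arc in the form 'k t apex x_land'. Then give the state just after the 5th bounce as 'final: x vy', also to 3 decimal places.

Arc 1: start y=10.550, vy=16.090 → t=3.840, apex=23.745, x_land=52.153, impact vy=-21.584
  bounce: vy ← 0.82·21.584 = 17.699
Arc 2: start y=0.000, vy=17.699 → t=3.608, apex=15.966, x_land=101.154, impact vy=-17.699
  bounce: vy ← 0.82·17.699 = 14.513
Arc 3: start y=0.000, vy=14.513 → t=2.959, apex=10.736, x_land=141.336, impact vy=-14.513
  bounce: vy ← 0.82·14.513 = 11.901
Arc 4: start y=0.000, vy=11.901 → t=2.426, apex=7.219, x_land=174.284, impact vy=-11.901
  bounce: vy ← 0.82·11.901 = 9.759
Arc 5: start y=0.000, vy=9.759 → t=1.990, apex=4.854, x_land=201.302, impact vy=-9.759
  bounce: vy ← 0.82·9.759 = 8.002

1 3.840 23.745 52.153
2 3.608 15.966 101.154
3 2.959 10.736 141.336
4 2.426 7.219 174.284
5 1.990 4.854 201.302
final: 201.302 8.002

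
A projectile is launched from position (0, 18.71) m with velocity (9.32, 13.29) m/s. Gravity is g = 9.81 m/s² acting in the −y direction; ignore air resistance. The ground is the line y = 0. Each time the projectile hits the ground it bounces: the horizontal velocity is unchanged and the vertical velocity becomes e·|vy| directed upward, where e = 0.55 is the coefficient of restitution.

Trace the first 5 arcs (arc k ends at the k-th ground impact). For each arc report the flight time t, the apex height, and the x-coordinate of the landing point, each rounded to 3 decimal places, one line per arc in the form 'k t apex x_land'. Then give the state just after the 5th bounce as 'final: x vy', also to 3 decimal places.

Arc 1: start y=18.710, vy=13.290 → t=3.732, apex=27.712, x_land=34.779, impact vy=-23.318
  bounce: vy ← 0.55·23.318 = 12.825
Arc 2: start y=0.000, vy=12.825 → t=2.615, apex=8.383, x_land=59.147, impact vy=-12.825
  bounce: vy ← 0.55·12.825 = 7.054
Arc 3: start y=0.000, vy=7.054 → t=1.438, apex=2.536, x_land=72.550, impact vy=-7.054
  bounce: vy ← 0.55·7.054 = 3.879
Arc 4: start y=0.000, vy=3.879 → t=0.791, apex=0.767, x_land=79.921, impact vy=-3.879
  bounce: vy ← 0.55·3.879 = 2.134
Arc 5: start y=0.000, vy=2.134 → t=0.435, apex=0.232, x_land=83.976, impact vy=-2.134
  bounce: vy ← 0.55·2.134 = 1.174

1 3.732 27.712 34.779
2 2.615 8.383 59.147
3 1.438 2.536 72.550
4 0.791 0.767 79.921
5 0.435 0.232 83.976
final: 83.976 1.174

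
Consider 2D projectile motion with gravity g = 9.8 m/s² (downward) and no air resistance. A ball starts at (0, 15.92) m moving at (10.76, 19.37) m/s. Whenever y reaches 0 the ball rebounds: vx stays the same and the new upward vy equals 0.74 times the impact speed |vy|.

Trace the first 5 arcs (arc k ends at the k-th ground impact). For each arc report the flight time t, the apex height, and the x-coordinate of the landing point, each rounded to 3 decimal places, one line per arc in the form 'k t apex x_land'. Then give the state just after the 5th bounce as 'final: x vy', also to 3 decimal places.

Arc 1: start y=15.920, vy=19.370 → t=4.652, apex=35.063, x_land=50.051, impact vy=-26.215
  bounce: vy ← 0.74·26.215 = 19.399
Arc 2: start y=0.000, vy=19.399 → t=3.959, apex=19.200, x_land=92.649, impact vy=-19.399
  bounce: vy ← 0.74·19.399 = 14.355
Arc 3: start y=0.000, vy=14.355 → t=2.930, apex=10.514, x_land=124.173, impact vy=-14.355
  bounce: vy ← 0.74·14.355 = 10.623
Arc 4: start y=0.000, vy=10.623 → t=2.168, apex=5.758, x_land=147.500, impact vy=-10.623
  bounce: vy ← 0.74·10.623 = 7.861
Arc 5: start y=0.000, vy=7.861 → t=1.604, apex=3.153, x_land=164.762, impact vy=-7.861
  bounce: vy ← 0.74·7.861 = 5.817

1 4.652 35.063 50.051
2 3.959 19.200 92.649
3 2.930 10.514 124.173
4 2.168 5.758 147.500
5 1.604 3.153 164.762
final: 164.762 5.817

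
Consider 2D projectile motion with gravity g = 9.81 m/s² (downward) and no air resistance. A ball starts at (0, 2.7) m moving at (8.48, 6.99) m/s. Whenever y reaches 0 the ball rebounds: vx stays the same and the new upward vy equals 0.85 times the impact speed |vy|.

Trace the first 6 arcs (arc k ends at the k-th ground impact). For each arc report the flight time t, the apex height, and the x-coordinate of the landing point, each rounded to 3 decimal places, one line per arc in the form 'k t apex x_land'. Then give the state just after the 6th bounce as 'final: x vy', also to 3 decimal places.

Arc 1: start y=2.700, vy=6.990 → t=1.741, apex=5.190, x_land=14.765, impact vy=-10.091
  bounce: vy ← 0.85·10.091 = 8.578
Arc 2: start y=0.000, vy=8.578 → t=1.749, apex=3.750, x_land=29.595, impact vy=-8.578
  bounce: vy ← 0.85·8.578 = 7.291
Arc 3: start y=0.000, vy=7.291 → t=1.486, apex=2.709, x_land=42.200, impact vy=-7.291
  bounce: vy ← 0.85·7.291 = 6.197
Arc 4: start y=0.000, vy=6.197 → t=1.263, apex=1.958, x_land=52.914, impact vy=-6.197
  bounce: vy ← 0.85·6.197 = 5.268
Arc 5: start y=0.000, vy=5.268 → t=1.074, apex=1.414, x_land=62.021, impact vy=-5.268
  bounce: vy ← 0.85·5.268 = 4.478
Arc 6: start y=0.000, vy=4.478 → t=0.913, apex=1.022, x_land=69.762, impact vy=-4.478
  bounce: vy ← 0.85·4.478 = 3.806

1 1.741 5.190 14.765
2 1.749 3.750 29.595
3 1.486 2.709 42.200
4 1.263 1.958 52.914
5 1.074 1.414 62.021
6 0.913 1.022 69.762
final: 69.762 3.806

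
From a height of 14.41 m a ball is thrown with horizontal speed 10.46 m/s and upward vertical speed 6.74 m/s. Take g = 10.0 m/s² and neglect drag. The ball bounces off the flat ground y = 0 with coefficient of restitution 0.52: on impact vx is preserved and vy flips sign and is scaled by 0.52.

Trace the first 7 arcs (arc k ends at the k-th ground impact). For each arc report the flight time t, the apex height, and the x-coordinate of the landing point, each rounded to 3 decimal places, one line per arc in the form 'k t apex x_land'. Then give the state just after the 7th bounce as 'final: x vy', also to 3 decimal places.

Arc 1: start y=14.410, vy=6.740 → t=2.501, apex=16.681, x_land=26.156, impact vy=-18.265
  bounce: vy ← 0.52·18.265 = 9.498
Arc 2: start y=0.000, vy=9.498 → t=1.900, apex=4.511, x_land=46.026, impact vy=-9.498
  bounce: vy ← 0.52·9.498 = 4.939
Arc 3: start y=0.000, vy=4.939 → t=0.988, apex=1.220, x_land=56.358, impact vy=-4.939
  bounce: vy ← 0.52·4.939 = 2.568
Arc 4: start y=0.000, vy=2.568 → t=0.514, apex=0.330, x_land=61.731, impact vy=-2.568
  bounce: vy ← 0.52·2.568 = 1.336
Arc 5: start y=0.000, vy=1.336 → t=0.267, apex=0.089, x_land=64.525, impact vy=-1.336
  bounce: vy ← 0.52·1.336 = 0.694
Arc 6: start y=0.000, vy=0.694 → t=0.139, apex=0.024, x_land=65.978, impact vy=-0.694
  bounce: vy ← 0.52·0.694 = 0.361
Arc 7: start y=0.000, vy=0.361 → t=0.072, apex=0.007, x_land=66.733, impact vy=-0.361
  bounce: vy ← 0.52·0.361 = 0.188

1 2.501 16.681 26.156
2 1.900 4.511 46.026
3 0.988 1.220 56.358
4 0.514 0.330 61.731
5 0.267 0.089 64.525
6 0.139 0.024 65.978
7 0.072 0.007 66.733
final: 66.733 0.188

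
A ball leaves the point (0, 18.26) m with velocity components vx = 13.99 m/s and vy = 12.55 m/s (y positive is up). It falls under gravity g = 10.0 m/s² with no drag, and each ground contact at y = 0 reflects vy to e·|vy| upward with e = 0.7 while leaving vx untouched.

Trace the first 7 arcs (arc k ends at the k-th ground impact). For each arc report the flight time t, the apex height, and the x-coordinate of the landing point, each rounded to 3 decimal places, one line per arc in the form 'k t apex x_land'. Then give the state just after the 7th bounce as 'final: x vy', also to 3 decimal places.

Arc 1: start y=18.260, vy=12.550 → t=3.541, apex=26.135, x_land=49.542, impact vy=-22.863
  bounce: vy ← 0.7·22.863 = 16.004
Arc 2: start y=0.000, vy=16.004 → t=3.201, apex=12.806, x_land=94.321, impact vy=-16.004
  bounce: vy ← 0.7·16.004 = 11.203
Arc 3: start y=0.000, vy=11.203 → t=2.241, apex=6.275, x_land=125.666, impact vy=-11.203
  bounce: vy ← 0.7·11.203 = 7.842
Arc 4: start y=0.000, vy=7.842 → t=1.568, apex=3.075, x_land=147.608, impact vy=-7.842
  bounce: vy ← 0.7·7.842 = 5.489
Arc 5: start y=0.000, vy=5.489 → t=1.098, apex=1.507, x_land=162.967, impact vy=-5.489
  bounce: vy ← 0.7·5.489 = 3.843
Arc 6: start y=0.000, vy=3.843 → t=0.769, apex=0.738, x_land=173.719, impact vy=-3.843
  bounce: vy ← 0.7·3.843 = 2.690
Arc 7: start y=0.000, vy=2.690 → t=0.538, apex=0.362, x_land=181.245, impact vy=-2.690
  bounce: vy ← 0.7·2.690 = 1.883

1 3.541 26.135 49.542
2 3.201 12.806 94.321
3 2.241 6.275 125.666
4 1.568 3.075 147.608
5 1.098 1.507 162.967
6 0.769 0.738 173.719
7 0.538 0.362 181.245
final: 181.245 1.883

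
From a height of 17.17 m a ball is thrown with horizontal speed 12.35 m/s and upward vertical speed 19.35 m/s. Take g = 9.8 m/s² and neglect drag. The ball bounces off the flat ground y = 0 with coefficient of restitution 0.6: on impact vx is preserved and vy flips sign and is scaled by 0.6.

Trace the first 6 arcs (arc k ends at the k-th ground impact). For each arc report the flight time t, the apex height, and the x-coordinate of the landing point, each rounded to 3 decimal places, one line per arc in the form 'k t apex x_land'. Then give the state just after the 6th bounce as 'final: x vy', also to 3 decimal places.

Arc 1: start y=17.170, vy=19.350 → t=4.695, apex=36.273, x_land=57.987, impact vy=-26.664
  bounce: vy ← 0.6·26.664 = 15.998
Arc 2: start y=0.000, vy=15.998 → t=3.265, apex=13.058, x_land=98.309, impact vy=-15.998
  bounce: vy ← 0.6·15.998 = 9.599
Arc 3: start y=0.000, vy=9.599 → t=1.959, apex=4.701, x_land=122.502, impact vy=-9.599
  bounce: vy ← 0.6·9.599 = 5.759
Arc 4: start y=0.000, vy=5.759 → t=1.175, apex=1.692, x_land=137.018, impact vy=-5.759
  bounce: vy ← 0.6·5.759 = 3.456
Arc 5: start y=0.000, vy=3.456 → t=0.705, apex=0.609, x_land=145.728, impact vy=-3.456
  bounce: vy ← 0.6·3.456 = 2.073
Arc 6: start y=0.000, vy=2.073 → t=0.423, apex=0.219, x_land=150.953, impact vy=-2.073
  bounce: vy ← 0.6·2.073 = 1.244

1 4.695 36.273 57.987
2 3.265 13.058 98.309
3 1.959 4.701 122.502
4 1.175 1.692 137.018
5 0.705 0.609 145.728
6 0.423 0.219 150.953
final: 150.953 1.244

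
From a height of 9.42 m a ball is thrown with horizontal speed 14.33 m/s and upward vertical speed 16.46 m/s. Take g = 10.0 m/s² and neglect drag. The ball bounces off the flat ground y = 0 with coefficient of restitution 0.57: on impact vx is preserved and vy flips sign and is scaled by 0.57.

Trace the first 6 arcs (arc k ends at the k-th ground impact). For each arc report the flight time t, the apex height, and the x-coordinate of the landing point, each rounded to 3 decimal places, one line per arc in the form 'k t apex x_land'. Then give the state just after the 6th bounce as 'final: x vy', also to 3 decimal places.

1 3.789 22.967 54.299
2 2.443 7.462 89.311
3 1.393 2.424 109.268
4 0.794 0.788 120.643
5 0.452 0.256 127.127
6 0.258 0.083 130.823
final: 130.823 0.735

Arc 1: start y=9.420, vy=16.460 → t=3.789, apex=22.967, x_land=54.299, impact vy=-21.432
  bounce: vy ← 0.57·21.432 = 12.216
Arc 2: start y=0.000, vy=12.216 → t=2.443, apex=7.462, x_land=89.311, impact vy=-12.216
  bounce: vy ← 0.57·12.216 = 6.963
Arc 3: start y=0.000, vy=6.963 → t=1.393, apex=2.424, x_land=109.268, impact vy=-6.963
  bounce: vy ← 0.57·6.963 = 3.969
Arc 4: start y=0.000, vy=3.969 → t=0.794, apex=0.788, x_land=120.643, impact vy=-3.969
  bounce: vy ← 0.57·3.969 = 2.262
Arc 5: start y=0.000, vy=2.262 → t=0.452, apex=0.256, x_land=127.127, impact vy=-2.262
  bounce: vy ← 0.57·2.262 = 1.290
Arc 6: start y=0.000, vy=1.290 → t=0.258, apex=0.083, x_land=130.823, impact vy=-1.290
  bounce: vy ← 0.57·1.290 = 0.735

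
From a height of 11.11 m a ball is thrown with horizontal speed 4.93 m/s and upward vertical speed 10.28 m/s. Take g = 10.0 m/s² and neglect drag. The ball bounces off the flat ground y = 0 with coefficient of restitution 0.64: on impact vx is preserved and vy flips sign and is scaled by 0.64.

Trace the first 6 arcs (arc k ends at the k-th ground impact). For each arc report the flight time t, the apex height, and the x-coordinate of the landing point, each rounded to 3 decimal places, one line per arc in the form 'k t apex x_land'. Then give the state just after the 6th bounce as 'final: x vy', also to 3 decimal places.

Arc 1: start y=11.110, vy=10.280 → t=2.839, apex=16.394, x_land=13.995, impact vy=-18.107
  bounce: vy ← 0.64·18.107 = 11.589
Arc 2: start y=0.000, vy=11.589 → t=2.318, apex=6.715, x_land=25.421, impact vy=-11.589
  bounce: vy ← 0.64·11.589 = 7.417
Arc 3: start y=0.000, vy=7.417 → t=1.483, apex=2.750, x_land=32.734, impact vy=-7.417
  bounce: vy ← 0.64·7.417 = 4.747
Arc 4: start y=0.000, vy=4.747 → t=0.949, apex=1.127, x_land=37.415, impact vy=-4.747
  bounce: vy ← 0.64·4.747 = 3.038
Arc 5: start y=0.000, vy=3.038 → t=0.608, apex=0.461, x_land=40.410, impact vy=-3.038
  bounce: vy ← 0.64·3.038 = 1.944
Arc 6: start y=0.000, vy=1.944 → t=0.389, apex=0.189, x_land=42.327, impact vy=-1.944
  bounce: vy ← 0.64·1.944 = 1.244

1 2.839 16.394 13.995
2 2.318 6.715 25.421
3 1.483 2.750 32.734
4 0.949 1.127 37.415
5 0.608 0.461 40.410
6 0.389 0.189 42.327
final: 42.327 1.244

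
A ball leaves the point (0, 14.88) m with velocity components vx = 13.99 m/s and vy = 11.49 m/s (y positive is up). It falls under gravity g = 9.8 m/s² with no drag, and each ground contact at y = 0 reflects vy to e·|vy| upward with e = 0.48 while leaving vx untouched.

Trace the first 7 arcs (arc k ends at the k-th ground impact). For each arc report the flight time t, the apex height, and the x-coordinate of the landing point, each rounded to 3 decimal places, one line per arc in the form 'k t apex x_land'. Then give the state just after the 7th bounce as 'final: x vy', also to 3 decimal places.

1 3.273 21.616 45.786
2 2.016 4.980 73.994
3 0.968 1.147 87.534
4 0.465 0.264 94.033
5 0.223 0.061 97.153
6 0.107 0.014 98.650
7 0.051 0.003 99.369
final: 99.369 0.121

Arc 1: start y=14.880, vy=11.490 → t=3.273, apex=21.616, x_land=45.786, impact vy=-20.583
  bounce: vy ← 0.48·20.583 = 9.880
Arc 2: start y=0.000, vy=9.880 → t=2.016, apex=4.980, x_land=73.994, impact vy=-9.880
  bounce: vy ← 0.48·9.880 = 4.742
Arc 3: start y=0.000, vy=4.742 → t=0.968, apex=1.147, x_land=87.534, impact vy=-4.742
  bounce: vy ← 0.48·4.742 = 2.276
Arc 4: start y=0.000, vy=2.276 → t=0.465, apex=0.264, x_land=94.033, impact vy=-2.276
  bounce: vy ← 0.48·2.276 = 1.093
Arc 5: start y=0.000, vy=1.093 → t=0.223, apex=0.061, x_land=97.153, impact vy=-1.093
  bounce: vy ← 0.48·1.093 = 0.524
Arc 6: start y=0.000, vy=0.524 → t=0.107, apex=0.014, x_land=98.650, impact vy=-0.524
  bounce: vy ← 0.48·0.524 = 0.252
Arc 7: start y=0.000, vy=0.252 → t=0.051, apex=0.003, x_land=99.369, impact vy=-0.252
  bounce: vy ← 0.48·0.252 = 0.121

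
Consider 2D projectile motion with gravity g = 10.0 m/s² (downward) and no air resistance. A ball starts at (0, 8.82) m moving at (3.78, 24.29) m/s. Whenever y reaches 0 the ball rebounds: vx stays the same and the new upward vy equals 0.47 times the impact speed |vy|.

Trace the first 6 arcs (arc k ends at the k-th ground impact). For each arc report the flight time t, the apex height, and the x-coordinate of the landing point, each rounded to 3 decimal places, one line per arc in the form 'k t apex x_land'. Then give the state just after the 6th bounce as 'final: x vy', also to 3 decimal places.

1 5.197 38.320 19.646
2 2.602 8.465 29.483
3 1.223 1.870 34.106
4 0.575 0.413 36.279
5 0.270 0.091 37.300
6 0.127 0.020 37.780
final: 37.780 0.298

Arc 1: start y=8.820, vy=24.290 → t=5.197, apex=38.320, x_land=19.646, impact vy=-27.684
  bounce: vy ← 0.47·27.684 = 13.011
Arc 2: start y=0.000, vy=13.011 → t=2.602, apex=8.465, x_land=29.483, impact vy=-13.011
  bounce: vy ← 0.47·13.011 = 6.115
Arc 3: start y=0.000, vy=6.115 → t=1.223, apex=1.870, x_land=34.106, impact vy=-6.115
  bounce: vy ← 0.47·6.115 = 2.874
Arc 4: start y=0.000, vy=2.874 → t=0.575, apex=0.413, x_land=36.279, impact vy=-2.874
  bounce: vy ← 0.47·2.874 = 1.351
Arc 5: start y=0.000, vy=1.351 → t=0.270, apex=0.091, x_land=37.300, impact vy=-1.351
  bounce: vy ← 0.47·1.351 = 0.635
Arc 6: start y=0.000, vy=0.635 → t=0.127, apex=0.020, x_land=37.780, impact vy=-0.635
  bounce: vy ← 0.47·0.635 = 0.298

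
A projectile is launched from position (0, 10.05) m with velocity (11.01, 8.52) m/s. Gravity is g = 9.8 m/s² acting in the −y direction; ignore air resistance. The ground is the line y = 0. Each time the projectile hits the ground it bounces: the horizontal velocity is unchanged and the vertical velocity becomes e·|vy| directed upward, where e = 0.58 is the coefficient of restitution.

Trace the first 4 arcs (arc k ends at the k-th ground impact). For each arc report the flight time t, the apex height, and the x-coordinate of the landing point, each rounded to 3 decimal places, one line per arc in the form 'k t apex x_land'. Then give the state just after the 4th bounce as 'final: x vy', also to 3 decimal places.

1 2.545 13.754 28.018
2 1.943 4.627 49.415
3 1.127 1.556 61.825
4 0.654 0.524 69.023
final: 69.023 1.858

Arc 1: start y=10.050, vy=8.520 → t=2.545, apex=13.754, x_land=28.018, impact vy=-16.419
  bounce: vy ← 0.58·16.419 = 9.523
Arc 2: start y=0.000, vy=9.523 → t=1.943, apex=4.627, x_land=49.415, impact vy=-9.523
  bounce: vy ← 0.58·9.523 = 5.523
Arc 3: start y=0.000, vy=5.523 → t=1.127, apex=1.556, x_land=61.825, impact vy=-5.523
  bounce: vy ← 0.58·5.523 = 3.203
Arc 4: start y=0.000, vy=3.203 → t=0.654, apex=0.524, x_land=69.023, impact vy=-3.203
  bounce: vy ← 0.58·3.203 = 1.858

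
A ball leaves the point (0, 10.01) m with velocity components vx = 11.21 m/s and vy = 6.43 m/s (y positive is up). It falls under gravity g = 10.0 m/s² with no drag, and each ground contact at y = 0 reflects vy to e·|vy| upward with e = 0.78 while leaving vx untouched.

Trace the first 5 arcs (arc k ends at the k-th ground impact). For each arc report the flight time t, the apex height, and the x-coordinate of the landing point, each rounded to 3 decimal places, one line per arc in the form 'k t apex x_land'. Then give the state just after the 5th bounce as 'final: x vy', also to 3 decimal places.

1 2.197 12.077 24.630
2 2.425 7.348 51.809
3 1.891 4.470 73.008
4 1.475 2.720 89.544
5 1.151 1.655 102.442
final: 102.442 4.487

Arc 1: start y=10.010, vy=6.430 → t=2.197, apex=12.077, x_land=24.630, impact vy=-15.542
  bounce: vy ← 0.78·15.542 = 12.123
Arc 2: start y=0.000, vy=12.123 → t=2.425, apex=7.348, x_land=51.809, impact vy=-12.123
  bounce: vy ← 0.78·12.123 = 9.456
Arc 3: start y=0.000, vy=9.456 → t=1.891, apex=4.470, x_land=73.008, impact vy=-9.456
  bounce: vy ← 0.78·9.456 = 7.375
Arc 4: start y=0.000, vy=7.375 → t=1.475, apex=2.720, x_land=89.544, impact vy=-7.375
  bounce: vy ← 0.78·7.375 = 5.753
Arc 5: start y=0.000, vy=5.753 → t=1.151, apex=1.655, x_land=102.442, impact vy=-5.753
  bounce: vy ← 0.78·5.753 = 4.487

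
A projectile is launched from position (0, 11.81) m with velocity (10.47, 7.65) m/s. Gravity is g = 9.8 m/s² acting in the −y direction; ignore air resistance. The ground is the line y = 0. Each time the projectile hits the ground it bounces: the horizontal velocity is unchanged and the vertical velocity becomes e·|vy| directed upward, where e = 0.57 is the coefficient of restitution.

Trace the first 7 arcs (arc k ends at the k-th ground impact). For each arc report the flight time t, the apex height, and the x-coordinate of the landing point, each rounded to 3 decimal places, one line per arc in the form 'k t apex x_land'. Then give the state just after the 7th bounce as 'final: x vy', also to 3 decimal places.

Arc 1: start y=11.810, vy=7.650 → t=2.518, apex=14.796, x_land=26.367, impact vy=-17.029
  bounce: vy ← 0.57·17.029 = 9.707
Arc 2: start y=0.000, vy=9.707 → t=1.981, apex=4.807, x_land=47.107, impact vy=-9.707
  bounce: vy ← 0.57·9.707 = 5.533
Arc 3: start y=0.000, vy=5.533 → t=1.129, apex=1.562, x_land=58.929, impact vy=-5.533
  bounce: vy ← 0.57·5.533 = 3.154
Arc 4: start y=0.000, vy=3.154 → t=0.644, apex=0.507, x_land=65.668, impact vy=-3.154
  bounce: vy ← 0.57·3.154 = 1.798
Arc 5: start y=0.000, vy=1.798 → t=0.367, apex=0.165, x_land=69.509, impact vy=-1.798
  bounce: vy ← 0.57·1.798 = 1.025
Arc 6: start y=0.000, vy=1.025 → t=0.209, apex=0.054, x_land=71.699, impact vy=-1.025
  bounce: vy ← 0.57·1.025 = 0.584
Arc 7: start y=0.000, vy=0.584 → t=0.119, apex=0.017, x_land=72.947, impact vy=-0.584
  bounce: vy ← 0.57·0.584 = 0.333

1 2.518 14.796 26.367
2 1.981 4.807 47.107
3 1.129 1.562 58.929
4 0.644 0.507 65.668
5 0.367 0.165 69.509
6 0.209 0.054 71.699
7 0.119 0.017 72.947
final: 72.947 0.333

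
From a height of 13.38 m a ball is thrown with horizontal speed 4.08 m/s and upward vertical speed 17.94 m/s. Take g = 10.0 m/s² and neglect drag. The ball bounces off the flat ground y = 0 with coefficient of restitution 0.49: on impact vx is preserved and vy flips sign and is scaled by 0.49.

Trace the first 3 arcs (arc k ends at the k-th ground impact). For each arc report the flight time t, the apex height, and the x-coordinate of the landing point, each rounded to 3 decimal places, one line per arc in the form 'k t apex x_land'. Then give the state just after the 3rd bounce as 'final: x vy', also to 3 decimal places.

1 4.222 29.472 17.225
2 2.379 7.076 26.933
3 1.166 1.699 31.689
final: 31.689 2.856

Arc 1: start y=13.380, vy=17.940 → t=4.222, apex=29.472, x_land=17.225, impact vy=-24.278
  bounce: vy ← 0.49·24.278 = 11.896
Arc 2: start y=0.000, vy=11.896 → t=2.379, apex=7.076, x_land=26.933, impact vy=-11.896
  bounce: vy ← 0.49·11.896 = 5.829
Arc 3: start y=0.000, vy=5.829 → t=1.166, apex=1.699, x_land=31.689, impact vy=-5.829
  bounce: vy ← 0.49·5.829 = 2.856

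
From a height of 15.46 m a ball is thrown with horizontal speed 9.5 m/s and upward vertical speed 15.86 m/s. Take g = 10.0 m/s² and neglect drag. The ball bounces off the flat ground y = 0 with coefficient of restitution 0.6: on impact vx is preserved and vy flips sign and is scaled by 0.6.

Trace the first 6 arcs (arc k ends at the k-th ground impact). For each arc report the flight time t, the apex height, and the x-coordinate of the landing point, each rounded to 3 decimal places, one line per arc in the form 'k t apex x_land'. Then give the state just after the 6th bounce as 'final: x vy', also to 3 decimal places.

Arc 1: start y=15.460, vy=15.860 → t=3.954, apex=28.037, x_land=37.563, impact vy=-23.680
  bounce: vy ← 0.6·23.680 = 14.208
Arc 2: start y=0.000, vy=14.208 → t=2.842, apex=10.093, x_land=64.558, impact vy=-14.208
  bounce: vy ← 0.6·14.208 = 8.525
Arc 3: start y=0.000, vy=8.525 → t=1.705, apex=3.634, x_land=80.755, impact vy=-8.525
  bounce: vy ← 0.6·8.525 = 5.115
Arc 4: start y=0.000, vy=5.115 → t=1.023, apex=1.308, x_land=90.473, impact vy=-5.115
  bounce: vy ← 0.6·5.115 = 3.069
Arc 5: start y=0.000, vy=3.069 → t=0.614, apex=0.471, x_land=96.304, impact vy=-3.069
  bounce: vy ← 0.6·3.069 = 1.841
Arc 6: start y=0.000, vy=1.841 → t=0.368, apex=0.170, x_land=99.803, impact vy=-1.841
  bounce: vy ← 0.6·1.841 = 1.105

1 3.954 28.037 37.563
2 2.842 10.093 64.558
3 1.705 3.634 80.755
4 1.023 1.308 90.473
5 0.614 0.471 96.304
6 0.368 0.170 99.803
final: 99.803 1.105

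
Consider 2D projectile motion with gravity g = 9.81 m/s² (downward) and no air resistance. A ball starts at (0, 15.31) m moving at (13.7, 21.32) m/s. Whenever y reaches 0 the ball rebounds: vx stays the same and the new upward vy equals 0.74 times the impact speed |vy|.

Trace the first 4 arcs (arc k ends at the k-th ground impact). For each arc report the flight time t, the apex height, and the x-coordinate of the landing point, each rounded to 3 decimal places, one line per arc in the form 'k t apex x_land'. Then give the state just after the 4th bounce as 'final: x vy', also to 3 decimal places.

Arc 1: start y=15.310, vy=21.320 → t=4.974, apex=38.477, x_land=68.145, impact vy=-27.476
  bounce: vy ← 0.74·27.476 = 20.332
Arc 2: start y=0.000, vy=20.332 → t=4.145, apex=21.070, x_land=124.934, impact vy=-20.332
  bounce: vy ← 0.74·20.332 = 15.046
Arc 3: start y=0.000, vy=15.046 → t=3.067, apex=11.538, x_land=166.958, impact vy=-15.046
  bounce: vy ← 0.74·15.046 = 11.134
Arc 4: start y=0.000, vy=11.134 → t=2.270, apex=6.318, x_land=198.056, impact vy=-11.134
  bounce: vy ← 0.74·11.134 = 8.239

1 4.974 38.477 68.145
2 4.145 21.070 124.934
3 3.067 11.538 166.958
4 2.270 6.318 198.056
final: 198.056 8.239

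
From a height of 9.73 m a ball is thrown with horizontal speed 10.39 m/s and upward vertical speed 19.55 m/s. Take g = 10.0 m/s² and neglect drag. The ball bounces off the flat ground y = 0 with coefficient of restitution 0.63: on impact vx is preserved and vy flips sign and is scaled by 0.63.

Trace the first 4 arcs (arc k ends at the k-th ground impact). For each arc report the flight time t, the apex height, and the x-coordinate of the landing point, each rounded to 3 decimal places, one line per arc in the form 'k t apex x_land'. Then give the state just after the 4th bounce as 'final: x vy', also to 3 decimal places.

1 4.357 28.840 45.266
2 3.026 11.447 76.707
3 1.906 4.543 96.515
4 1.201 1.803 108.994
final: 108.994 3.783

Arc 1: start y=9.730, vy=19.550 → t=4.357, apex=28.840, x_land=45.266, impact vy=-24.017
  bounce: vy ← 0.63·24.017 = 15.131
Arc 2: start y=0.000, vy=15.131 → t=3.026, apex=11.447, x_land=76.707, impact vy=-15.131
  bounce: vy ← 0.63·15.131 = 9.532
Arc 3: start y=0.000, vy=9.532 → t=1.906, apex=4.543, x_land=96.515, impact vy=-9.532
  bounce: vy ← 0.63·9.532 = 6.005
Arc 4: start y=0.000, vy=6.005 → t=1.201, apex=1.803, x_land=108.994, impact vy=-6.005
  bounce: vy ← 0.63·6.005 = 3.783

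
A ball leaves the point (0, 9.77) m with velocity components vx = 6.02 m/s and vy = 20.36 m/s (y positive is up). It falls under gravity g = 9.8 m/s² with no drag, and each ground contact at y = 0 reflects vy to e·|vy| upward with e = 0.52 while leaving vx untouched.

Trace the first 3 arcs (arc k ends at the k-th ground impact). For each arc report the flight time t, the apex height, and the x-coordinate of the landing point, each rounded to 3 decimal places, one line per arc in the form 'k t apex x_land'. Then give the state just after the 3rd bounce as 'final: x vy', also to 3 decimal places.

Arc 1: start y=9.770, vy=20.360 → t=4.590, apex=30.919, x_land=27.629, impact vy=-24.618
  bounce: vy ← 0.52·24.618 = 12.801
Arc 2: start y=0.000, vy=12.801 → t=2.612, apex=8.361, x_land=43.356, impact vy=-12.801
  bounce: vy ← 0.52·12.801 = 6.657
Arc 3: start y=0.000, vy=6.657 → t=1.358, apex=2.261, x_land=51.534, impact vy=-6.657
  bounce: vy ← 0.52·6.657 = 3.461

1 4.590 30.919 27.629
2 2.612 8.361 43.356
3 1.358 2.261 51.534
final: 51.534 3.461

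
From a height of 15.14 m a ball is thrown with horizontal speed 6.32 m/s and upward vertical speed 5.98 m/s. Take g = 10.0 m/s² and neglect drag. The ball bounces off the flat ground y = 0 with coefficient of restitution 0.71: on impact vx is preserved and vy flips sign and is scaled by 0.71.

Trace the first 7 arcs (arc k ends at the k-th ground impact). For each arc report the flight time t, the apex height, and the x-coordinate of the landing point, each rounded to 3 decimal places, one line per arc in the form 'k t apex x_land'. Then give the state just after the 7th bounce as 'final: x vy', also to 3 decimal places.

1 2.438 16.928 15.408
2 2.613 8.533 31.921
3 1.855 4.302 43.645
4 1.317 2.168 51.969
5 0.935 1.093 57.880
6 0.664 0.551 62.076
7 0.471 0.278 65.055
final: 65.055 1.674

Arc 1: start y=15.140, vy=5.980 → t=2.438, apex=16.928, x_land=15.408, impact vy=-18.400
  bounce: vy ← 0.71·18.400 = 13.064
Arc 2: start y=0.000, vy=13.064 → t=2.613, apex=8.533, x_land=31.921, impact vy=-13.064
  bounce: vy ← 0.71·13.064 = 9.275
Arc 3: start y=0.000, vy=9.275 → t=1.855, apex=4.302, x_land=43.645, impact vy=-9.275
  bounce: vy ← 0.71·9.275 = 6.586
Arc 4: start y=0.000, vy=6.586 → t=1.317, apex=2.168, x_land=51.969, impact vy=-6.586
  bounce: vy ← 0.71·6.586 = 4.676
Arc 5: start y=0.000, vy=4.676 → t=0.935, apex=1.093, x_land=57.880, impact vy=-4.676
  bounce: vy ← 0.71·4.676 = 3.320
Arc 6: start y=0.000, vy=3.320 → t=0.664, apex=0.551, x_land=62.076, impact vy=-3.320
  bounce: vy ← 0.71·3.320 = 2.357
Arc 7: start y=0.000, vy=2.357 → t=0.471, apex=0.278, x_land=65.055, impact vy=-2.357
  bounce: vy ← 0.71·2.357 = 1.674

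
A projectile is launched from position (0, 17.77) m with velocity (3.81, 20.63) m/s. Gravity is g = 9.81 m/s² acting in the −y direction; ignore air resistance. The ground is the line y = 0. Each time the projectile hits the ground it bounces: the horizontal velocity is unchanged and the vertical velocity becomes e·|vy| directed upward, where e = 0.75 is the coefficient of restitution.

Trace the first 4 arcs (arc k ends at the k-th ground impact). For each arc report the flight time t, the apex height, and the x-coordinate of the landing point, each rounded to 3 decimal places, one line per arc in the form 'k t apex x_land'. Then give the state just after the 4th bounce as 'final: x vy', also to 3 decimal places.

Arc 1: start y=17.770, vy=20.630 → t=4.939, apex=39.462, x_land=18.819, impact vy=-27.825
  bounce: vy ← 0.75·27.825 = 20.869
Arc 2: start y=0.000, vy=20.869 → t=4.255, apex=22.197, x_land=35.029, impact vy=-20.869
  bounce: vy ← 0.75·20.869 = 15.652
Arc 3: start y=0.000, vy=15.652 → t=3.191, apex=12.486, x_land=47.187, impact vy=-15.652
  bounce: vy ← 0.75·15.652 = 11.739
Arc 4: start y=0.000, vy=11.739 → t=2.393, apex=7.023, x_land=56.305, impact vy=-11.739
  bounce: vy ← 0.75·11.739 = 8.804

1 4.939 39.462 18.819
2 4.255 22.197 35.029
3 3.191 12.486 47.187
4 2.393 7.023 56.305
final: 56.305 8.804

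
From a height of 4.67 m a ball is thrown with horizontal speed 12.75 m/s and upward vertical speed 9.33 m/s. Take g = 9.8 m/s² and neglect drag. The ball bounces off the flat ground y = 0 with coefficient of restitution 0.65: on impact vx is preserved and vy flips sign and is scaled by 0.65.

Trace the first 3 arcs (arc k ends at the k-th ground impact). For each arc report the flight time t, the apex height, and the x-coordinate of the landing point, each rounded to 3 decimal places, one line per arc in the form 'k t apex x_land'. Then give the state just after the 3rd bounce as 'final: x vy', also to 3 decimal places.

Arc 1: start y=4.670, vy=9.330 → t=2.316, apex=9.111, x_land=29.525, impact vy=-13.363
  bounce: vy ← 0.65·13.363 = 8.686
Arc 2: start y=0.000, vy=8.686 → t=1.773, apex=3.850, x_land=52.126, impact vy=-8.686
  bounce: vy ← 0.65·8.686 = 5.646
Arc 3: start y=0.000, vy=5.646 → t=1.152, apex=1.626, x_land=66.818, impact vy=-5.646
  bounce: vy ← 0.65·5.646 = 3.670

1 2.316 9.111 29.525
2 1.773 3.850 52.126
3 1.152 1.626 66.818
final: 66.818 3.670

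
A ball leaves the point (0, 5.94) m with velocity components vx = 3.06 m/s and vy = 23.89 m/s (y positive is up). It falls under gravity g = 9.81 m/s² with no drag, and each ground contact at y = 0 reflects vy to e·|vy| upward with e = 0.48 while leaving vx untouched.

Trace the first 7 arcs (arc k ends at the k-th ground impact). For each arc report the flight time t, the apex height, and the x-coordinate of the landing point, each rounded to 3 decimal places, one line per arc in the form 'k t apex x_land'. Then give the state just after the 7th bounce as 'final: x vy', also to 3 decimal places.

1 5.108 35.029 15.629
2 2.565 8.071 23.480
3 1.231 1.860 27.248
4 0.591 0.428 29.057
5 0.284 0.099 29.925
6 0.136 0.023 30.342
7 0.065 0.005 30.542
final: 30.542 0.154

Arc 1: start y=5.940, vy=23.890 → t=5.108, apex=35.029, x_land=15.629, impact vy=-26.216
  bounce: vy ← 0.48·26.216 = 12.584
Arc 2: start y=0.000, vy=12.584 → t=2.565, apex=8.071, x_land=23.480, impact vy=-12.584
  bounce: vy ← 0.48·12.584 = 6.040
Arc 3: start y=0.000, vy=6.040 → t=1.231, apex=1.860, x_land=27.248, impact vy=-6.040
  bounce: vy ← 0.48·6.040 = 2.899
Arc 4: start y=0.000, vy=2.899 → t=0.591, apex=0.428, x_land=29.057, impact vy=-2.899
  bounce: vy ← 0.48·2.899 = 1.392
Arc 5: start y=0.000, vy=1.392 → t=0.284, apex=0.099, x_land=29.925, impact vy=-1.392
  bounce: vy ← 0.48·1.392 = 0.668
Arc 6: start y=0.000, vy=0.668 → t=0.136, apex=0.023, x_land=30.342, impact vy=-0.668
  bounce: vy ← 0.48·0.668 = 0.321
Arc 7: start y=0.000, vy=0.321 → t=0.065, apex=0.005, x_land=30.542, impact vy=-0.321
  bounce: vy ← 0.48·0.321 = 0.154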